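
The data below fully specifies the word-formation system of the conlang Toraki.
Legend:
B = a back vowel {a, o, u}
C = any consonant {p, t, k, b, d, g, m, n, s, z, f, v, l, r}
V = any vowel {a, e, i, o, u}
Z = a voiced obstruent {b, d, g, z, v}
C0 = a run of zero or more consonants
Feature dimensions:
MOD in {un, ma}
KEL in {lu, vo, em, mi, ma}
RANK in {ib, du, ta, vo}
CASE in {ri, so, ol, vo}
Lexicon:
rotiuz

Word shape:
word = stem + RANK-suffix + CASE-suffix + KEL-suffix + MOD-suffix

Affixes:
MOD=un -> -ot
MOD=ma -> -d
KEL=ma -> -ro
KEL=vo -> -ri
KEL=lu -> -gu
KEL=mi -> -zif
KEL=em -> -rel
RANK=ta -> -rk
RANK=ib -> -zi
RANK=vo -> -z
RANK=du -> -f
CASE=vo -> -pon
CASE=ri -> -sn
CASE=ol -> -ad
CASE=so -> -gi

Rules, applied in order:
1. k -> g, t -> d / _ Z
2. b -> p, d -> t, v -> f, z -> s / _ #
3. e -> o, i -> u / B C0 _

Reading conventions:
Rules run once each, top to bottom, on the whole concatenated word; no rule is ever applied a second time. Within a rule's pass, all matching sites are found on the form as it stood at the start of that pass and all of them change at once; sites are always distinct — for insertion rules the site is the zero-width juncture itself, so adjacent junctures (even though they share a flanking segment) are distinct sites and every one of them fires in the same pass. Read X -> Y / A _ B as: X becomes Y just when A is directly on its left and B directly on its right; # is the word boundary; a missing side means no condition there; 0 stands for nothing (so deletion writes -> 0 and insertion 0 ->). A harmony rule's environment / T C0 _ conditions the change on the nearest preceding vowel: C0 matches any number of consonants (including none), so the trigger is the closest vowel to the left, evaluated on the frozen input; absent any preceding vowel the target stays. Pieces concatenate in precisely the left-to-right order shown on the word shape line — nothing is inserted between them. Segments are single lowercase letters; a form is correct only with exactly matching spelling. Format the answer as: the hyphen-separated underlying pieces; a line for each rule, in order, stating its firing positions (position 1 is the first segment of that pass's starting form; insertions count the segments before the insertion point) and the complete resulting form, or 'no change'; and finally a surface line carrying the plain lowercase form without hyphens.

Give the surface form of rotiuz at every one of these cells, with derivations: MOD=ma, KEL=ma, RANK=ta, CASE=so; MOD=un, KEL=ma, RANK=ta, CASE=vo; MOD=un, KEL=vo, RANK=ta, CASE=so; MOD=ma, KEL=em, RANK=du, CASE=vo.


cell MOD=ma, KEL=ma, RANK=ta, CASE=so:
underlying: rotiuz-rk-gi-ro-d
1. k -> g, t -> d / _ Z: fires at position(s) 8: rotiuzrggirod
2. b -> p, d -> t, v -> f, z -> s / _ #: fires at position(s) 13: rotiuzrggirot
3. e -> o, i -> u / B C0 _: fires at position(s) 4, 10: rotuuzrggurot
surface: rotuuzrggurot

cell MOD=un, KEL=ma, RANK=ta, CASE=vo:
underlying: rotiuz-rk-pon-ro-ot
1. k -> g, t -> d / _ Z: no change
2. b -> p, d -> t, v -> f, z -> s / _ #: no change
3. e -> o, i -> u / B C0 _: fires at position(s) 4: rotuuzrkponroot
surface: rotuuzrkponroot

cell MOD=un, KEL=vo, RANK=ta, CASE=so:
underlying: rotiuz-rk-gi-ri-ot
1. k -> g, t -> d / _ Z: fires at position(s) 8: rotiuzrggiriot
2. b -> p, d -> t, v -> f, z -> s / _ #: no change
3. e -> o, i -> u / B C0 _: fires at position(s) 4, 10: rotuuzrgguriot
surface: rotuuzrgguriot

cell MOD=ma, KEL=em, RANK=du, CASE=vo:
underlying: rotiuz-f-pon-rel-d
1. k -> g, t -> d / _ Z: no change
2. b -> p, d -> t, v -> f, z -> s / _ #: fires at position(s) 14: rotiuzfponrelt
3. e -> o, i -> u / B C0 _: fires at position(s) 4, 12: rotuuzfponrolt
surface: rotuuzfponrolt


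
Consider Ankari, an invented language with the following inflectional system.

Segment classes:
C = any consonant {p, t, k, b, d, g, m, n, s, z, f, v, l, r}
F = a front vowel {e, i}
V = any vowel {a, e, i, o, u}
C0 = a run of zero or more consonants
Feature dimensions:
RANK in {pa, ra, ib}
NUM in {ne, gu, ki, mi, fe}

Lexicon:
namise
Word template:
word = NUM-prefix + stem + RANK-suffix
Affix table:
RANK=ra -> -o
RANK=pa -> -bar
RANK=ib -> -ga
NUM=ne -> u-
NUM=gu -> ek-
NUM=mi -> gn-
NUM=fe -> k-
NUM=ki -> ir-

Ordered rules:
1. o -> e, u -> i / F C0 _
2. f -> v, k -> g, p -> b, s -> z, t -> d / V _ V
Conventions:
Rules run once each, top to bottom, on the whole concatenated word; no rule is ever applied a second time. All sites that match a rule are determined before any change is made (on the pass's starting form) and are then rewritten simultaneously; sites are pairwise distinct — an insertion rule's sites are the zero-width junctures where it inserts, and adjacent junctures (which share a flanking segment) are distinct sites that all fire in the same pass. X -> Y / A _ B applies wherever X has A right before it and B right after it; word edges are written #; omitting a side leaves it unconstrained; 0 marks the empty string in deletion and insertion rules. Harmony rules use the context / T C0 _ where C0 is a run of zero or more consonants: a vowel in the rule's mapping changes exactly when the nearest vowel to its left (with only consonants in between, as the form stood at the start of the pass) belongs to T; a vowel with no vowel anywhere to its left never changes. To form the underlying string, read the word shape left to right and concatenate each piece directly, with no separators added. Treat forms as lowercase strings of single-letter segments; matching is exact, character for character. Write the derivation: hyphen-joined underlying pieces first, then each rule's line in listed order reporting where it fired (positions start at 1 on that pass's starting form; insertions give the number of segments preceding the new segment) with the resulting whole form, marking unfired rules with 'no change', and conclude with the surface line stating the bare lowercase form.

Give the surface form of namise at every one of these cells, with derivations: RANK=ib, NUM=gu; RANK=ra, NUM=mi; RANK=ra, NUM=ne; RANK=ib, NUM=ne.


cell RANK=ib, NUM=gu:
underlying: ek-namise-ga
1. o -> e, u -> i / F C0 _: no change
2. f -> v, k -> g, p -> b, s -> z, t -> d / V _ V: fires at position(s) 7: eknamizega
surface: eknamizega

cell RANK=ra, NUM=mi:
underlying: gn-namise-o
1. o -> e, u -> i / F C0 _: fires at position(s) 9: gnnamisee
2. f -> v, k -> g, p -> b, s -> z, t -> d / V _ V: fires at position(s) 7: gnnamizee
surface: gnnamizee

cell RANK=ra, NUM=ne:
underlying: u-namise-o
1. o -> e, u -> i / F C0 _: fires at position(s) 8: unamisee
2. f -> v, k -> g, p -> b, s -> z, t -> d / V _ V: fires at position(s) 6: unamizee
surface: unamizee

cell RANK=ib, NUM=ne:
underlying: u-namise-ga
1. o -> e, u -> i / F C0 _: no change
2. f -> v, k -> g, p -> b, s -> z, t -> d / V _ V: fires at position(s) 6: unamizega
surface: unamizega


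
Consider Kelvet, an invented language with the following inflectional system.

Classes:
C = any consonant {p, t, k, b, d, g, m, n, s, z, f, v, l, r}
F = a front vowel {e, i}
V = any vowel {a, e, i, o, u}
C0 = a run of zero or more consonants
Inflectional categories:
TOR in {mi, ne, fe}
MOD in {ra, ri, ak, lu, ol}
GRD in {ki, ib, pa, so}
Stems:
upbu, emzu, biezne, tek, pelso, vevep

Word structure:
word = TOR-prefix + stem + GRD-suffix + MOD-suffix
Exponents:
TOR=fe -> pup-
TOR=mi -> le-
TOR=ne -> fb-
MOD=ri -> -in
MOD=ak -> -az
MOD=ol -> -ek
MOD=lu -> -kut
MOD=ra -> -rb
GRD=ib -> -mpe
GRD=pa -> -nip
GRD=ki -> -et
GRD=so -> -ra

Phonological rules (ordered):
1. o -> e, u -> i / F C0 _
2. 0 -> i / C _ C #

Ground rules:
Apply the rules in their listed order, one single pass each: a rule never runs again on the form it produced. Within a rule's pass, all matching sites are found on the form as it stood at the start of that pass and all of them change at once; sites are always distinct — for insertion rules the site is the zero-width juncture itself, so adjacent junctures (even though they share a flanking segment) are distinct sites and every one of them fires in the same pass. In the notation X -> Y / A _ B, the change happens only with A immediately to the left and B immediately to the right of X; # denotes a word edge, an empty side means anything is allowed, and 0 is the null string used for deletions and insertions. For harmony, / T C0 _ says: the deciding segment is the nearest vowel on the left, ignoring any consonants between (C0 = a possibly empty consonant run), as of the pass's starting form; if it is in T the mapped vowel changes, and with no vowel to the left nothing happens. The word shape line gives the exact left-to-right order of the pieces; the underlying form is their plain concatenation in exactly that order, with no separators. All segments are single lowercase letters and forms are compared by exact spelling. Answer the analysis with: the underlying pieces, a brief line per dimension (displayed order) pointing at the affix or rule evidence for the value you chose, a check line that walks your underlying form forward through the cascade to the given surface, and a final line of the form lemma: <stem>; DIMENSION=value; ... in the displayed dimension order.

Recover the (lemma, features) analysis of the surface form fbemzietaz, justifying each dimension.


underlying: fb-emzu-et-az
TOR=ne - signalled by the affix fb-
MOD=ak - signalled by the affix -az
GRD=ki - signalled by the affix -et
check: fbemzuetaz -> fbemzietaz -> fbemzietaz
lemma: emzu; TOR=ne; MOD=ak; GRD=ki


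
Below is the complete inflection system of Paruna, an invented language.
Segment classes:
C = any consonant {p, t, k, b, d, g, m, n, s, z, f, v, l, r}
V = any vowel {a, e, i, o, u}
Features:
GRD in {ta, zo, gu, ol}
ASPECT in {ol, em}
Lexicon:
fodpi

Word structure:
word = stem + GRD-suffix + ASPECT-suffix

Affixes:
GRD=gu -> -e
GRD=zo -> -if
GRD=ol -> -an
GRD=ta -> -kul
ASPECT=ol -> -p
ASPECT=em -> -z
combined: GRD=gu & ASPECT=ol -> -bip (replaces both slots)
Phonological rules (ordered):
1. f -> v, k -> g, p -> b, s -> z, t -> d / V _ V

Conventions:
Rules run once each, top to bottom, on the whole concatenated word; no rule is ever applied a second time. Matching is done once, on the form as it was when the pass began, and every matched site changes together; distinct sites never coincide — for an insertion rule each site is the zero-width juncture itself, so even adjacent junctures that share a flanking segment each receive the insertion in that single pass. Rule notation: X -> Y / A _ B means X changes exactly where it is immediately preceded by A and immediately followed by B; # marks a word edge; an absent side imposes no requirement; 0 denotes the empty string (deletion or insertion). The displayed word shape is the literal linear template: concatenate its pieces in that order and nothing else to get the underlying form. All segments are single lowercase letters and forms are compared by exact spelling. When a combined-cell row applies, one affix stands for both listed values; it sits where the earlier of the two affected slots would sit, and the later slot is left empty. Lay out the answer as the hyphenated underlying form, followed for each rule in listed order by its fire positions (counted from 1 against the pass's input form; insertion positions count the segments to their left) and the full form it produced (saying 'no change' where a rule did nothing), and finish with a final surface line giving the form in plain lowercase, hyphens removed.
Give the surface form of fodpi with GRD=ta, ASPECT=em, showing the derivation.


underlying: fodpi-kul-z
1. f -> v, k -> g, p -> b, s -> z, t -> d / V _ V: fires at position(s) 6: fodpigulz
surface: fodpigulz


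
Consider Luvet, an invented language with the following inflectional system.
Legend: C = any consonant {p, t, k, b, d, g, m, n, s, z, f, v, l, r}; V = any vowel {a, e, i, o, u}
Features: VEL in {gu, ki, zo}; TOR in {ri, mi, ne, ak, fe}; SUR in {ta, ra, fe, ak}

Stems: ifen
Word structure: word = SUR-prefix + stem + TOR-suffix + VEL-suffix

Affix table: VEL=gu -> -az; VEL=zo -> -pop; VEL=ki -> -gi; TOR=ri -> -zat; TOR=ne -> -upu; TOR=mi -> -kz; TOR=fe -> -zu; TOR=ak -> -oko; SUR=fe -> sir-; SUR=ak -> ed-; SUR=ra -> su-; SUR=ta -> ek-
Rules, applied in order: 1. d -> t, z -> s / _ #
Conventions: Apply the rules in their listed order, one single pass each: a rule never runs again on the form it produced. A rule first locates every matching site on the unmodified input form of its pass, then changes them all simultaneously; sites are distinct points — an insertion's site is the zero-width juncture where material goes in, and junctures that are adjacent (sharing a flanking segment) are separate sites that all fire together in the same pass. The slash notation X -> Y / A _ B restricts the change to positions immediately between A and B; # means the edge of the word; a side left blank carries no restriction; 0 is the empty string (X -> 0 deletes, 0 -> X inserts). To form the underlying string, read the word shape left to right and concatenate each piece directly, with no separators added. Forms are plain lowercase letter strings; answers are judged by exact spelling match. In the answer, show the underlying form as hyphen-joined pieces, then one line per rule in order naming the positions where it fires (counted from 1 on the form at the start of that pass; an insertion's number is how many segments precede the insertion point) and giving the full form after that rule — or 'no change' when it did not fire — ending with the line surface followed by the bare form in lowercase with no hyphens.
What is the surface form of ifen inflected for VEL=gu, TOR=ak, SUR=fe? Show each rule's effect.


underlying: sir-ifen-oko-az
1. d -> t, z -> s / _ #: fires at position(s) 12: sirifenokoas
surface: sirifenokoas


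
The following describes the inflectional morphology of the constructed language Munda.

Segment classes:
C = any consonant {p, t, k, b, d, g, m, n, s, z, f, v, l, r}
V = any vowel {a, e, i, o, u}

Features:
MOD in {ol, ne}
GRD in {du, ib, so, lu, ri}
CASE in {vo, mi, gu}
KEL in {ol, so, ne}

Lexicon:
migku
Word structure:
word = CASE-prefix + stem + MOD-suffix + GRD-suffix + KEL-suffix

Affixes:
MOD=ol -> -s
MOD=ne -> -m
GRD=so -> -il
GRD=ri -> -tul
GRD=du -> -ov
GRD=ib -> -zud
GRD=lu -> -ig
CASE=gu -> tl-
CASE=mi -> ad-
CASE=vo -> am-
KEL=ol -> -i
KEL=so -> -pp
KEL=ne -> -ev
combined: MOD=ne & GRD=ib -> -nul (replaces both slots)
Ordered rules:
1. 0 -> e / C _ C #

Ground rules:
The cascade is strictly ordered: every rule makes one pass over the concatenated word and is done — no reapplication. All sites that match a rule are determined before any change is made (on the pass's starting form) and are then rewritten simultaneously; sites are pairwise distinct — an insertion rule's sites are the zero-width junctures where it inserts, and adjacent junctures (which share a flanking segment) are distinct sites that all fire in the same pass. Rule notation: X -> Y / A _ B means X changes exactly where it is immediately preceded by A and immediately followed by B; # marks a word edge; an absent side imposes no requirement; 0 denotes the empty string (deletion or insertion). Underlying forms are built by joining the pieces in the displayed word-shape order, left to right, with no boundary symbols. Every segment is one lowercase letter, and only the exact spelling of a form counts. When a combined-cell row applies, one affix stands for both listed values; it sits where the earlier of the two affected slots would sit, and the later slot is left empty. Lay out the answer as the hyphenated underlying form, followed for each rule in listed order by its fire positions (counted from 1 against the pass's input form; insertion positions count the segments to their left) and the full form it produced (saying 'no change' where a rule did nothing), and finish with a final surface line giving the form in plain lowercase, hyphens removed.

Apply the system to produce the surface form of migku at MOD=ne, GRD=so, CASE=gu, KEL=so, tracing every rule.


underlying: tl-migku-m-il-pp
1. 0 -> e / C _ C #: inserts after position(s) 11: tlmigkumilpep
surface: tlmigkumilpep


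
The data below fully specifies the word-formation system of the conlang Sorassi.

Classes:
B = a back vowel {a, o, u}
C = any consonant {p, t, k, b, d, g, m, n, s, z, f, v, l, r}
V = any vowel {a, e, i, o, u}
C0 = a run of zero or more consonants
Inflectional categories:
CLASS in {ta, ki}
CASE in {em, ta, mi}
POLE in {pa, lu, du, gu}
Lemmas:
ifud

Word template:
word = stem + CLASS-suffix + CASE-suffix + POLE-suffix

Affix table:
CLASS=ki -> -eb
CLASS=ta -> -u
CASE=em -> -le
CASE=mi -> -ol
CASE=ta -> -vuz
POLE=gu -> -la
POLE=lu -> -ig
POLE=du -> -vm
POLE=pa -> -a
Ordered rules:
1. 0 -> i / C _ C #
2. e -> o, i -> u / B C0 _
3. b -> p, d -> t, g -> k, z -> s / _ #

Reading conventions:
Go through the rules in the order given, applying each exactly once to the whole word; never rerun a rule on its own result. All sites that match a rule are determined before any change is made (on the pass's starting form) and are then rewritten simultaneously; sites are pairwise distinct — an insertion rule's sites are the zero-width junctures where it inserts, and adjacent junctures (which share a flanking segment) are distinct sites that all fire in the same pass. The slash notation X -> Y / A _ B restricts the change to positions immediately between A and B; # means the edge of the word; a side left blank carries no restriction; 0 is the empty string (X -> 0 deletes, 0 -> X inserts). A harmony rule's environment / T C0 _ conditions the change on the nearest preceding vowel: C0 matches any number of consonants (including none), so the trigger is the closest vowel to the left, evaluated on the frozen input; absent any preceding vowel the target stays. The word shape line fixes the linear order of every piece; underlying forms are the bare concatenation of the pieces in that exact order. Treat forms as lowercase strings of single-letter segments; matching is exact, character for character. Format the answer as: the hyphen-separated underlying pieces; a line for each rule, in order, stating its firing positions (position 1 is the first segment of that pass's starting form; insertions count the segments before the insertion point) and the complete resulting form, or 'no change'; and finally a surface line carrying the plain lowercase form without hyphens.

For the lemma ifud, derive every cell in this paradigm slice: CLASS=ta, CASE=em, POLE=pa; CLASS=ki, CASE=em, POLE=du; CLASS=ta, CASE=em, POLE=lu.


cell CLASS=ta, CASE=em, POLE=pa:
underlying: ifud-u-le-a
1. 0 -> i / C _ C #: no change
2. e -> o, i -> u / B C0 _: fires at position(s) 7: ifuduloa
3. b -> p, d -> t, g -> k, z -> s / _ #: no change
surface: ifuduloa

cell CLASS=ki, CASE=em, POLE=du:
underlying: ifud-eb-le-vm
1. 0 -> i / C _ C #: inserts after position(s) 9: ifudeblevim
2. e -> o, i -> u / B C0 _: fires at position(s) 5: ifudoblevim
3. b -> p, d -> t, g -> k, z -> s / _ #: no change
surface: ifudoblevim

cell CLASS=ta, CASE=em, POLE=lu:
underlying: ifud-u-le-ig
1. 0 -> i / C _ C #: no change
2. e -> o, i -> u / B C0 _: fires at position(s) 7: ifuduloig
3. b -> p, d -> t, g -> k, z -> s / _ #: fires at position(s) 9: ifuduloik
surface: ifuduloik


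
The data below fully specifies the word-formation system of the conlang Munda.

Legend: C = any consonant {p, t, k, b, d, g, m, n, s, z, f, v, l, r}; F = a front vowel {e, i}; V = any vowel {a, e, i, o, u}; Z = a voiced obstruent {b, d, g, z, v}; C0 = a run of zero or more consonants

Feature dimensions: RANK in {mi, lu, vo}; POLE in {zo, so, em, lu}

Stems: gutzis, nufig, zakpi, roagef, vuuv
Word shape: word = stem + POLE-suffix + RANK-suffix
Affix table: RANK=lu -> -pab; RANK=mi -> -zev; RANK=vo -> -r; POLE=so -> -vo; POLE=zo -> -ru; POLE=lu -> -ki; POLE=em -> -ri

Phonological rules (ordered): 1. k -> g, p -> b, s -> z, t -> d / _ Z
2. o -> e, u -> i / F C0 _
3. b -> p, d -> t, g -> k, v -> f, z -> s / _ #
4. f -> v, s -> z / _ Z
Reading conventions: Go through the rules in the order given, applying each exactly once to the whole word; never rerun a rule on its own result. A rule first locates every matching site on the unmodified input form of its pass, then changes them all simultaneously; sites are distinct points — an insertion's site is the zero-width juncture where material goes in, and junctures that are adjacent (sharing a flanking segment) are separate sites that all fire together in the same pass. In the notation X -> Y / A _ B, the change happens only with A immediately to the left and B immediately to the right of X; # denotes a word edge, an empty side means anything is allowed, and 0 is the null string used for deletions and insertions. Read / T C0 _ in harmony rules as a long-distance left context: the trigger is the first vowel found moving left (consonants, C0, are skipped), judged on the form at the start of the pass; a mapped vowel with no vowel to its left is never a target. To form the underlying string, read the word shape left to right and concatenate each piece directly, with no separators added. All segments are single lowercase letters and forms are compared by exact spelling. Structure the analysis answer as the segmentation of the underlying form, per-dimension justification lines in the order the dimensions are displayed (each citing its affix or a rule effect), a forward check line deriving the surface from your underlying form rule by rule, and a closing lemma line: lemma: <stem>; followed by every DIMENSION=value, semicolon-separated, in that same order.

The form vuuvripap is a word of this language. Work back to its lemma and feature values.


underlying: vuuv-ri-pab
RANK=lu - signalled by the affix -pab
POLE=em - signalled by the affix -ri
check: vuuvripab -> vuuvripab -> vuuvripab -> vuuvripap -> vuuvripap
lemma: vuuv; RANK=lu; POLE=em


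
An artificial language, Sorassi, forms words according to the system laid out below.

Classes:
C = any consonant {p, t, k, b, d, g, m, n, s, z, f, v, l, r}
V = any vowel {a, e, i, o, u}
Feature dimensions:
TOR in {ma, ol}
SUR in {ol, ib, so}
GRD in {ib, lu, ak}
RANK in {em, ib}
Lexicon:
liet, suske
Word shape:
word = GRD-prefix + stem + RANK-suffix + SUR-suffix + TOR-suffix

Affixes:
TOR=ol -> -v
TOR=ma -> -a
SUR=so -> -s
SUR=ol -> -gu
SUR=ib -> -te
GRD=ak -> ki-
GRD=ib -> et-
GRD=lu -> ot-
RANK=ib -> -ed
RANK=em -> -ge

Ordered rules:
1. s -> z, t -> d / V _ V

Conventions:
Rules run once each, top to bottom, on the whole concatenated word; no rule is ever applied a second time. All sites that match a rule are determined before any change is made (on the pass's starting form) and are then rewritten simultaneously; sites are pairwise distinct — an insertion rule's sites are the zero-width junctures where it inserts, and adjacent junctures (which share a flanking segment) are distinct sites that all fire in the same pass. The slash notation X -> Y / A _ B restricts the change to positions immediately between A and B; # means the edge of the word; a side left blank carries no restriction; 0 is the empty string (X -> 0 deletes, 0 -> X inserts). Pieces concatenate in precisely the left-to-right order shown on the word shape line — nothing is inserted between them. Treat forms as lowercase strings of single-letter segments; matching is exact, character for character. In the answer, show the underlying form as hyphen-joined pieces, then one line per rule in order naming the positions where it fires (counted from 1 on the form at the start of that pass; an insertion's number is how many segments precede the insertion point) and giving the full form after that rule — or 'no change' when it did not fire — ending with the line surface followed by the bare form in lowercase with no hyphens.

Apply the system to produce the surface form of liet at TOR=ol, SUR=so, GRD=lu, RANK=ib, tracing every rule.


underlying: ot-liet-ed-s-v
1. s -> z, t -> d / V _ V: fires at position(s) 6: otliededsv
surface: otliededsv


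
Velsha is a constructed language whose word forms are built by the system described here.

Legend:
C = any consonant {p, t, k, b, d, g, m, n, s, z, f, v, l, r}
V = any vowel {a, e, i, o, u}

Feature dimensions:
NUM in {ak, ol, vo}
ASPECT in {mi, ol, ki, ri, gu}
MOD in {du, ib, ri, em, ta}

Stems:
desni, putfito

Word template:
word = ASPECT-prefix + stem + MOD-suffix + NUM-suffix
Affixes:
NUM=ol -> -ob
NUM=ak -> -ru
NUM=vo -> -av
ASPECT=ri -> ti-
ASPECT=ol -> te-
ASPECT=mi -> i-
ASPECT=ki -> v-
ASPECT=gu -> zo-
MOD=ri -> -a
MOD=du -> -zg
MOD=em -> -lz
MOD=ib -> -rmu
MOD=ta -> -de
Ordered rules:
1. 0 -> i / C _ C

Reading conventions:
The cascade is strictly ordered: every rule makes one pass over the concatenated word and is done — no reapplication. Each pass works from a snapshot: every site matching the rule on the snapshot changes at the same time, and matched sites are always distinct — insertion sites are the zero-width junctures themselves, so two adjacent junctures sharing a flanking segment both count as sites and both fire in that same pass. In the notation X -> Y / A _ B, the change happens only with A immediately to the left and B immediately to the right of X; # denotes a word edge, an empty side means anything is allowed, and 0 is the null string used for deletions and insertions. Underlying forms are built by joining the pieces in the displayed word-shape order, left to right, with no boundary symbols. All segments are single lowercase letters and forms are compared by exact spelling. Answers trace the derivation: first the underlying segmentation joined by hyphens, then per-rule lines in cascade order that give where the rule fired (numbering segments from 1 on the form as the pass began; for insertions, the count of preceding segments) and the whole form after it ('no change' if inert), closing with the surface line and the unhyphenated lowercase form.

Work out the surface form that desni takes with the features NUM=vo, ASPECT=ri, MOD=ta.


underlying: ti-desni-de-av
1. 0 -> i / C _ C: inserts after position(s) 5: tidesinideav
surface: tidesinideav


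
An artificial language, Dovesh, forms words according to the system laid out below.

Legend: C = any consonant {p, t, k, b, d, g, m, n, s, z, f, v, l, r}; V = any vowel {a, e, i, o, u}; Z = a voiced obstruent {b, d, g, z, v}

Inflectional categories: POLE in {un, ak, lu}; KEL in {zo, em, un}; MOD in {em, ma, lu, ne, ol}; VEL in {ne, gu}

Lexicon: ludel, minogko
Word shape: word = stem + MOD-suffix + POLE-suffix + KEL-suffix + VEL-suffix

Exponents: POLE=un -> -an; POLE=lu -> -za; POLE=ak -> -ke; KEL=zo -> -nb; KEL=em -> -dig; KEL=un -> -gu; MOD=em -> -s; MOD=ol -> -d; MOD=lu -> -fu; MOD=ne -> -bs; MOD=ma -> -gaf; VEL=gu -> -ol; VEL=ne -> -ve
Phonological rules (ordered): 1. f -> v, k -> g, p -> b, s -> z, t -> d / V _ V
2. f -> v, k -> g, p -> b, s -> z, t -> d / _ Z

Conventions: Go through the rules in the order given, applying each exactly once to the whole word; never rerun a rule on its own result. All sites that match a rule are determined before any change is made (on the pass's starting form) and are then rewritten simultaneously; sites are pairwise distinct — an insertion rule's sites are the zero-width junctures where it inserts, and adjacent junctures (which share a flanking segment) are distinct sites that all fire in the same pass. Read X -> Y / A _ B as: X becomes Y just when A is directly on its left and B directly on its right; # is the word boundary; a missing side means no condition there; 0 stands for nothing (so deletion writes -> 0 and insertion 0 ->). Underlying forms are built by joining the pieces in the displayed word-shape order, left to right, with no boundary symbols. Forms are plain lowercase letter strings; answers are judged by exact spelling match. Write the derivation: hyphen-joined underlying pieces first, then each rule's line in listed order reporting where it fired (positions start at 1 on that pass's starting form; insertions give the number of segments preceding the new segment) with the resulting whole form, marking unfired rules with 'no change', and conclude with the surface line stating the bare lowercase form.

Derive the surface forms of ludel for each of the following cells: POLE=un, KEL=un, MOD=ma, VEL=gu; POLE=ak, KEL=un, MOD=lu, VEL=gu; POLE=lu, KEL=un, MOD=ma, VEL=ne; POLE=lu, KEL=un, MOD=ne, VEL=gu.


cell POLE=un, KEL=un, MOD=ma, VEL=gu:
underlying: ludel-gaf-an-gu-ol
1. f -> v, k -> g, p -> b, s -> z, t -> d / V _ V: fires at position(s) 8: ludelgavanguol
2. f -> v, k -> g, p -> b, s -> z, t -> d / _ Z: no change
surface: ludelgavanguol

cell POLE=ak, KEL=un, MOD=lu, VEL=gu:
underlying: ludel-fu-ke-gu-ol
1. f -> v, k -> g, p -> b, s -> z, t -> d / V _ V: fires at position(s) 8: ludelfugeguol
2. f -> v, k -> g, p -> b, s -> z, t -> d / _ Z: no change
surface: ludelfugeguol

cell POLE=lu, KEL=un, MOD=ma, VEL=ne:
underlying: ludel-gaf-za-gu-ve
1. f -> v, k -> g, p -> b, s -> z, t -> d / V _ V: no change
2. f -> v, k -> g, p -> b, s -> z, t -> d / _ Z: fires at position(s) 8: ludelgavzaguve
surface: ludelgavzaguve

cell POLE=lu, KEL=un, MOD=ne, VEL=gu:
underlying: ludel-bs-za-gu-ol
1. f -> v, k -> g, p -> b, s -> z, t -> d / V _ V: no change
2. f -> v, k -> g, p -> b, s -> z, t -> d / _ Z: fires at position(s) 7: ludelbzzaguol
surface: ludelbzzaguol


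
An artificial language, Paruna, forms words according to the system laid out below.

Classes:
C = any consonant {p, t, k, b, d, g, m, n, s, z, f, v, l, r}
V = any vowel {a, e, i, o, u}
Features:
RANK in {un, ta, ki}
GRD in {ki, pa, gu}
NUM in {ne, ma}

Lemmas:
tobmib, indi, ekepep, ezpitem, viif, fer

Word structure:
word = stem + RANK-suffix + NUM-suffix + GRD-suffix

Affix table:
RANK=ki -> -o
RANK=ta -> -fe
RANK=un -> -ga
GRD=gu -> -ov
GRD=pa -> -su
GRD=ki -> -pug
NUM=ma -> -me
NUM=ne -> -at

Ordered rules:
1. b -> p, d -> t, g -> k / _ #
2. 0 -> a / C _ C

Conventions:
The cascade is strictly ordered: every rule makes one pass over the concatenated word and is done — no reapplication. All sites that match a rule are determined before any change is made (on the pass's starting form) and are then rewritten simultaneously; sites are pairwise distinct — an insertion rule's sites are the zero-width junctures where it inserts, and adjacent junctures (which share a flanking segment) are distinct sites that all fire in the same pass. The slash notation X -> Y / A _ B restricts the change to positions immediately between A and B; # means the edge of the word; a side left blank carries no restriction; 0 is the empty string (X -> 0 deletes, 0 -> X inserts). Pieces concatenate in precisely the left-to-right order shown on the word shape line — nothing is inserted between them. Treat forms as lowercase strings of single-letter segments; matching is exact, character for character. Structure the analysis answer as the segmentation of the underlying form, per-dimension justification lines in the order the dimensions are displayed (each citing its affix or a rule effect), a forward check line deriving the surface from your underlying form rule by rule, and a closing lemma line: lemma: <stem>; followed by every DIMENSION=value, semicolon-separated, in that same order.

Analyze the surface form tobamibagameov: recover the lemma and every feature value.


underlying: tobmib-ga-me-ov
RANK=un - signalled by the affix -ga
GRD=gu - signalled by the affix -ov
NUM=ma - signalled by the affix -me
check: tobmibgameov -> tobmibgameov -> tobamibagameov
lemma: tobmib; RANK=un; GRD=gu; NUM=ma


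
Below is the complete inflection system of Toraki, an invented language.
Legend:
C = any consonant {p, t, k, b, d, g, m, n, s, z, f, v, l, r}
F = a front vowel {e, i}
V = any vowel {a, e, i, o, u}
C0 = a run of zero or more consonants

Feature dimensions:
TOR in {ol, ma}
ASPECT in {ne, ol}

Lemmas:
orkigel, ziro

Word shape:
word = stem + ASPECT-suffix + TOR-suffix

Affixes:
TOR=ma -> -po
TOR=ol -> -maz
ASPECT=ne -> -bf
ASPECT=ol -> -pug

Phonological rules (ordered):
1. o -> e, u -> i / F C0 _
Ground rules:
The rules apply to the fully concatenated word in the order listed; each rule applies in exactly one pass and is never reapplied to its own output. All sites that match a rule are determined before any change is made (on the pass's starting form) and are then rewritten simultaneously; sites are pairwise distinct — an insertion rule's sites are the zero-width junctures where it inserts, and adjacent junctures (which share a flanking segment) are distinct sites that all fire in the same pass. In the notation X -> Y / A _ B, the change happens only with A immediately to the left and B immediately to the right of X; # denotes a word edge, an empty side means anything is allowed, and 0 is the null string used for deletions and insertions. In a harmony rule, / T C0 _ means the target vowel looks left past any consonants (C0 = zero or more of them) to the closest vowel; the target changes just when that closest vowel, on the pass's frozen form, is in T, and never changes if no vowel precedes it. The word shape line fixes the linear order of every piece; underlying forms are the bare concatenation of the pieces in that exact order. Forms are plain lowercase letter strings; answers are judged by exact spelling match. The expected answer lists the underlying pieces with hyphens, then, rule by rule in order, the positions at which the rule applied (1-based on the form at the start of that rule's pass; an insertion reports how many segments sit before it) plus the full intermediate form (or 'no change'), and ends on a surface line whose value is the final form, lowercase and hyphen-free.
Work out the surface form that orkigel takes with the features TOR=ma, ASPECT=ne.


underlying: orkigel-bf-po
1. o -> e, u -> i / F C0 _: fires at position(s) 11: orkigelbfpe
surface: orkigelbfpe


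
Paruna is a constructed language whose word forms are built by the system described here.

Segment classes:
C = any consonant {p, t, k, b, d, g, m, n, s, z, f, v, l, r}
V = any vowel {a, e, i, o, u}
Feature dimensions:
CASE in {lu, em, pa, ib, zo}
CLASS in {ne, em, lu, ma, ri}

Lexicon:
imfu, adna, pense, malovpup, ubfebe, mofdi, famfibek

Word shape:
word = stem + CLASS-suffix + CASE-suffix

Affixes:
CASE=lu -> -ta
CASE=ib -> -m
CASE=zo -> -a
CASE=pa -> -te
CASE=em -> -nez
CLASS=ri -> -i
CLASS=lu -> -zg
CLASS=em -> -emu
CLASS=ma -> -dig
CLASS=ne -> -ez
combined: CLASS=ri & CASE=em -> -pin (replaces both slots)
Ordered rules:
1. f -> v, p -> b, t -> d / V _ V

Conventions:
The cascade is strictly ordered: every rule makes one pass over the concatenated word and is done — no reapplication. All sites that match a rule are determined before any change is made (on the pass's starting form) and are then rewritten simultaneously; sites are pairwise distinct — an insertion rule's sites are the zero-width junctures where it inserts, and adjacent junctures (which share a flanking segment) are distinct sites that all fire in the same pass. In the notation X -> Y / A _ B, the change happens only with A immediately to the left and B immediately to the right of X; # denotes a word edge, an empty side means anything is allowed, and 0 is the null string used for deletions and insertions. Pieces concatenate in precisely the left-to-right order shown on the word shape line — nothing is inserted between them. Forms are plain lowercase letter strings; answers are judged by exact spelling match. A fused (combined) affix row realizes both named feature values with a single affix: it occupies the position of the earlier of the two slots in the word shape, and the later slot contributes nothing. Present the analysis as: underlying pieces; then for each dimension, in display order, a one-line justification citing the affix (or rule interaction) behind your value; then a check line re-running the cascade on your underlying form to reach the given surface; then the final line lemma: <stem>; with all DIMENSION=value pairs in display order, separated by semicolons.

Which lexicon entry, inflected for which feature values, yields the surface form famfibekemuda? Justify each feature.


underlying: famfibek-emu-ta
CASE=lu - signalled by the affix -ta
CLASS=em - signalled by the affix -emu
check: famfibekemuta -> famfibekemuda
lemma: famfibek; CASE=lu; CLASS=em


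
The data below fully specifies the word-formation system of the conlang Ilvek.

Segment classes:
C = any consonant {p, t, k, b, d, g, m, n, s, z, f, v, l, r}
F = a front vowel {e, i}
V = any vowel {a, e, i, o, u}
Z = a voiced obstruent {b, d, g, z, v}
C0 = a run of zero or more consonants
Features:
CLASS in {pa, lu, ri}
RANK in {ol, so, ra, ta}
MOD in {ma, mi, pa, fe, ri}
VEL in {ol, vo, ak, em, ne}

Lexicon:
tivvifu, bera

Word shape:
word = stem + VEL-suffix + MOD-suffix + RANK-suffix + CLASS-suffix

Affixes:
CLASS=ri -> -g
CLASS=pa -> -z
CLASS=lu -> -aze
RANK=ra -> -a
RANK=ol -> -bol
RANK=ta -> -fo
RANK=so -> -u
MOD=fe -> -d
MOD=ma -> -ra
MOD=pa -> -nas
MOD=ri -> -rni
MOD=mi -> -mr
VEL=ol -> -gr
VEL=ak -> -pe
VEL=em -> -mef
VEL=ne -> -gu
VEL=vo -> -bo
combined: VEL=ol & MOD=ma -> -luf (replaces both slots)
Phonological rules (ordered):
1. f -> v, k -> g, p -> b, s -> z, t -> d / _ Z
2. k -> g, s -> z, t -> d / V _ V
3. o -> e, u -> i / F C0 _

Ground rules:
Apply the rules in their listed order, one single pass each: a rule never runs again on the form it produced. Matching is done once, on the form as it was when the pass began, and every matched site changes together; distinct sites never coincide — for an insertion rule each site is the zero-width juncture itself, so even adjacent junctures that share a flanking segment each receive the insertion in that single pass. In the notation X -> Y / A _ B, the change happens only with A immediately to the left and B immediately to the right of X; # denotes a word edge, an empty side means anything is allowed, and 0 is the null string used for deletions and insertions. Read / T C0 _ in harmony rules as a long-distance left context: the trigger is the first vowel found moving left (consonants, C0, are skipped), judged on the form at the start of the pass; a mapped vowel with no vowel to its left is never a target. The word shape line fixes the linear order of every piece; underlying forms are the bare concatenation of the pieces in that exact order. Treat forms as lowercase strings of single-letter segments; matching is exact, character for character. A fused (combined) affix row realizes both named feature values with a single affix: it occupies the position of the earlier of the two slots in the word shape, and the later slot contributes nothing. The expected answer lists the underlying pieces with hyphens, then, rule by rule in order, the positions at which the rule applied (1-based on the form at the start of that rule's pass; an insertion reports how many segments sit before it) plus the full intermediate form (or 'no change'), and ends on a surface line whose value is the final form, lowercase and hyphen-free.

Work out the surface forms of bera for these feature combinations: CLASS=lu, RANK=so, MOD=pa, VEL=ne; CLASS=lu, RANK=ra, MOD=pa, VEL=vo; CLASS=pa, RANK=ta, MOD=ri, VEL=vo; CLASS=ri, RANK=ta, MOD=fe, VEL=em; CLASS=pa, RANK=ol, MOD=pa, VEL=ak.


cell CLASS=lu, RANK=so, MOD=pa, VEL=ne:
underlying: bera-gu-nas-u-aze
1. f -> v, k -> g, p -> b, s -> z, t -> d / _ Z: no change
2. k -> g, s -> z, t -> d / V _ V: fires at position(s) 9: beragunazuaze
3. o -> e, u -> i / F C0 _: no change
surface: beragunazuaze

cell CLASS=lu, RANK=ra, MOD=pa, VEL=vo:
underlying: bera-bo-nas-a-aze
1. f -> v, k -> g, p -> b, s -> z, t -> d / _ Z: no change
2. k -> g, s -> z, t -> d / V _ V: fires at position(s) 9: berabonazaaze
3. o -> e, u -> i / F C0 _: no change
surface: berabonazaaze

cell CLASS=pa, RANK=ta, MOD=ri, VEL=vo:
underlying: bera-bo-rni-fo-z
1. f -> v, k -> g, p -> b, s -> z, t -> d / _ Z: no change
2. k -> g, s -> z, t -> d / V _ V: no change
3. o -> e, u -> i / F C0 _: fires at position(s) 11: berabornifez
surface: berabornifez

cell CLASS=ri, RANK=ta, MOD=fe, VEL=em:
underlying: bera-mef-d-fo-g
1. f -> v, k -> g, p -> b, s -> z, t -> d / _ Z: fires at position(s) 7: beramevdfog
2. k -> g, s -> z, t -> d / V _ V: no change
3. o -> e, u -> i / F C0 _: fires at position(s) 10: beramevdfeg
surface: beramevdfeg

cell CLASS=pa, RANK=ol, MOD=pa, VEL=ak:
underlying: bera-pe-nas-bol-z
1. f -> v, k -> g, p -> b, s -> z, t -> d / _ Z: fires at position(s) 9: berapenazbolz
2. k -> g, s -> z, t -> d / V _ V: no change
3. o -> e, u -> i / F C0 _: no change
surface: berapenazbolz
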